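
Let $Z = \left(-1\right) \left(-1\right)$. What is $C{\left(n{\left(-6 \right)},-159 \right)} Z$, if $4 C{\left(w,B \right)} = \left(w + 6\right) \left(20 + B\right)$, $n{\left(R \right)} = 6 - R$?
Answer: $- \frac{1251}{2} \approx -625.5$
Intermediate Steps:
$Z = 1$
$C{\left(w,B \right)} = \frac{\left(6 + w\right) \left(20 + B\right)}{4}$ ($C{\left(w,B \right)} = \frac{\left(w + 6\right) \left(20 + B\right)}{4} = \frac{\left(6 + w\right) \left(20 + B\right)}{4}$)
$C{\left(n{\left(-6 \right)},-159 \right)} Z = \left(30 + 5 \left(6 - -6\right) + \frac{3}{2} \left(-159\right) + \frac{1}{4} \left(-159\right) \left(6 - -6\right)\right) 1 = \left(30 + 5 \left(6 + 6\right) - \frac{477}{2} + \frac{1}{4} \left(-159\right) \left(6 + 6\right)\right) 1 = \left(30 + 5 \cdot 12 - \frac{477}{2} + \frac{1}{4} \left(-159\right) 12\right) 1 = \left(30 + 60 - \frac{477}{2} - 477\right) 1 = \left(- \frac{1251}{2}\right) 1 = - \frac{1251}{2}$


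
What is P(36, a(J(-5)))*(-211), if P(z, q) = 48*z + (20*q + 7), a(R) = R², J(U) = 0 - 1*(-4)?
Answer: -433605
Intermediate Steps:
J(U) = 4 (J(U) = 0 + 4 = 4)
P(z, q) = 7 + 20*q + 48*z (P(z, q) = 48*z + (7 + 20*q) = 7 + 20*q + 48*z)
P(36, a(J(-5)))*(-211) = (7 + 20*4² + 48*36)*(-211) = (7 + 20*16 + 1728)*(-211) = (7 + 320 + 1728)*(-211) = 2055*(-211) = -433605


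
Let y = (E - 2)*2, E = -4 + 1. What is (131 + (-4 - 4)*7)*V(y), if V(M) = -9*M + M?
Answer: 6000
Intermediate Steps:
E = -3
y = -10 (y = (-3 - 2)*2 = -5*2 = -10)
V(M) = -8*M
(131 + (-4 - 4)*7)*V(y) = (131 + (-4 - 4)*7)*(-8*(-10)) = (131 - 8*7)*80 = (131 - 56)*80 = 75*80 = 6000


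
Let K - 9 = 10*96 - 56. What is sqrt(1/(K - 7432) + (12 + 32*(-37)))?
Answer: I*sqrt(49806913611)/6519 ≈ 34.234*I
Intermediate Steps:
K = 913 (K = 9 + (10*96 - 56) = 9 + (960 - 56) = 9 + 904 = 913)
sqrt(1/(K - 7432) + (12 + 32*(-37))) = sqrt(1/(913 - 7432) + (12 + 32*(-37))) = sqrt(1/(-6519) + (12 - 1184)) = sqrt(-1/6519 - 1172) = sqrt(-7640269/6519) = I*sqrt(49806913611)/6519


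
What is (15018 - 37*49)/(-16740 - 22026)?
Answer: -13205/38766 ≈ -0.34063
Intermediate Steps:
(15018 - 37*49)/(-16740 - 22026) = (15018 - 1813)/(-38766) = 13205*(-1/38766) = -13205/38766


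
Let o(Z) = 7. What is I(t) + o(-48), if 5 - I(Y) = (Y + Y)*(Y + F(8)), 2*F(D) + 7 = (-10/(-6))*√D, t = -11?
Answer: -307 + 110*√2/3 ≈ -255.15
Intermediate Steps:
F(D) = -7/2 + 5*√D/6 (F(D) = -7/2 + ((-10/(-6))*√D)/2 = -7/2 + ((-10*(-⅙))*√D)/2 = -7/2 + (5*√D/3)/2 = -7/2 + 5*√D/6)
I(Y) = 5 - 2*Y*(-7/2 + Y + 5*√2/3) (I(Y) = 5 - (Y + Y)*(Y + (-7/2 + 5*√8/6)) = 5 - 2*Y*(Y + (-7/2 + 5*(2*√2)/6)) = 5 - 2*Y*(Y + (-7/2 + 5*√2/3)) = 5 - 2*Y*(-7/2 + Y + 5*√2/3))
I(t) + o(-48) = (5 - 2*(-11)² + (⅓)*(-11)*(21 - 10*√2)) + 7 = (5 - 2*121 + (-77 + 110*√2/3)) + 7 = (5 - 242 + (-77 + 110*√2/3)) + 7 = (-314 + 110*√2/3) + 7 = -307 + 110*√2/3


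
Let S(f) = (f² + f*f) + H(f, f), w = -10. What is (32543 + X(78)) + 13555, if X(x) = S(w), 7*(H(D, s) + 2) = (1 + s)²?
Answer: 324153/7 ≈ 46308.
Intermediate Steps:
H(D, s) = -2 + (1 + s)²/7
S(f) = -2 + 2*f² + (1 + f)²/7 (S(f) = (f² + f*f) + (-2 + (1 + f)²/7) = (f² + f²) + (-2 + (1 + f)²/7) = 2*f² + (-2 + (1 + f)²/7) = -2 + 2*f² + (1 + f)²/7)
X(x) = 1467/7 (X(x) = -13/7 + (2/7)*(-10) + (15/7)*(-10)² = -13/7 - 20/7 + (15/7)*100 = -13/7 - 20/7 + 1500/7 = 1467/7)
(32543 + X(78)) + 13555 = (32543 + 1467/7) + 13555 = 229268/7 + 13555 = 324153/7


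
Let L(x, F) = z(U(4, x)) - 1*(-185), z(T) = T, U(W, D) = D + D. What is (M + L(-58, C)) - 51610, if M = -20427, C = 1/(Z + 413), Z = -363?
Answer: -71968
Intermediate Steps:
U(W, D) = 2*D
C = 1/50 (C = 1/(-363 + 413) = 1/50 ≈ 0.020000)
L(x, F) = 185 + 2*x (L(x, F) = 2*x - 1*(-185) = 2*x + 185 = 185 + 2*x)
(M + L(-58, C)) - 51610 = (-20427 + (185 + 2*(-58))) - 51610 = (-20427 + (185 - 116)) - 51610 = (-20427 + 69) - 51610 = -20358 - 51610 = -71968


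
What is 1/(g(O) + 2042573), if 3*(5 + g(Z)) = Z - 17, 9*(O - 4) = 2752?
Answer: 27/55151971 ≈ 4.8956e-7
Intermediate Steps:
O = 2788/9 (O = 4 + (⅑)*2752 = 4 + 2752/9 = 2788/9 ≈ 309.78)
g(Z) = -32/3 + Z/3 (g(Z) = -5 + (Z - 17)/3 = -5 + (-17 + Z)/3 = -5 + (-17/3 + Z/3) = -32/3 + Z/3)
1/(g(O) + 2042573) = 1/((-32/3 + (⅓)*(2788/9)) + 2042573) = 1/((-32/3 + 2788/27) + 2042573) = 1/(2500/27 + 2042573) = 1/(55151971/27) = 27/55151971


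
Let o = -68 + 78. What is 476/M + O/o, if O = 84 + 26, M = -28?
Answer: -6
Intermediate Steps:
o = 10
O = 110
476/M + O/o = 476/(-28) + 110/10 = 476*(-1/28) + 110*(⅒) = -17 + 11 = -6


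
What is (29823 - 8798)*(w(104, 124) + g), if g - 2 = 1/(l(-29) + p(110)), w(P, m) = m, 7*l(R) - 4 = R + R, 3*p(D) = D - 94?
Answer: 5280639/2 ≈ 2.6403e+6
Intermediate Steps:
p(D) = -94/3 + D/3 (p(D) = (D - 94)/3 = (-94 + D)/3 = -94/3 + D/3)
l(R) = 4/7 + 2*R/7 (l(R) = 4/7 + (R + R)/7 = 4/7 + (2*R)/7 = 4/7 + 2*R/7)
g = 79/50 (g = 2 + 1/((4/7 + (2/7)*(-29)) + (-94/3 + (⅓)*110)) = 2 + 1/((4/7 - 58/7) + (-94/3 + 110/3)) = 2 + 1/(-54/7 + 16/3) = 2 + 1/(-50/21) = 2 - 21/50 = 79/50 ≈ 1.5800)
(29823 - 8798)*(w(104, 124) + g) = (29823 - 8798)*(124 + 79/50) = 21025*(6279/50) = 5280639/2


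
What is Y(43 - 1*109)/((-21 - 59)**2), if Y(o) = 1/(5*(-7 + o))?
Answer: -1/2336000 ≈ -4.2808e-7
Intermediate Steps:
Y(o) = 1/(-35 + 5*o)
Y(43 - 1*109)/((-21 - 59)**2) = (1/(5*(-7 + (43 - 1*109))))/((-21 - 59)**2) = (1/(5*(-7 + (43 - 109))))/((-80)**2) = (1/(5*(-7 - 66)))/6400 = ((1/5)/(-73))*(1/6400) = ((1/5)*(-1/73))*(1/6400) = -1/365*1/6400 = -1/2336000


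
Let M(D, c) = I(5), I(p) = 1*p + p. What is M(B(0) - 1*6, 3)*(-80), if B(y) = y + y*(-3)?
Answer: -800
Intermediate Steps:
B(y) = -2*y (B(y) = y - 3*y = -2*y)
I(p) = 2*p (I(p) = p + p = 2*p)
M(D, c) = 10 (M(D, c) = 2*5 = 10)
M(B(0) - 1*6, 3)*(-80) = 10*(-80) = -800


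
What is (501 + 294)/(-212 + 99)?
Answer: -795/113 ≈ -7.0354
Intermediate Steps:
(501 + 294)/(-212 + 99) = 795/(-113) = 795*(-1/113) = -795/113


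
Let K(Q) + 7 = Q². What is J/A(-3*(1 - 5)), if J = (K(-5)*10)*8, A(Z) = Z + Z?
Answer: 60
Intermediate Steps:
A(Z) = 2*Z
K(Q) = -7 + Q²
J = 1440 (J = ((-7 + (-5)²)*10)*8 = ((-7 + 25)*10)*8 = (18*10)*8 = 180*8 = 1440)
J/A(-3*(1 - 5)) = 1440/((2*(-3*(1 - 5)))) = 1440/((2*(-3*(-4)))) = 1440/((2*12)) = 1440/24 = 1440*(1/24) = 60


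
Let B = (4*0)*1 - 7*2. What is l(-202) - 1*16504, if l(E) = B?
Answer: -16518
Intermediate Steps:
B = -14 (B = 0*1 - 14 = 0 - 14 = -14)
l(E) = -14
l(-202) - 1*16504 = -14 - 1*16504 = -14 - 16504 = -16518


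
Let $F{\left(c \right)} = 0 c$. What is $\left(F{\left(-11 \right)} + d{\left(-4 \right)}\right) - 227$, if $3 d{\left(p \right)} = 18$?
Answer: $-221$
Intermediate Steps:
$F{\left(c \right)} = 0$
$d{\left(p \right)} = 6$ ($d{\left(p \right)} = \frac{1}{3} \cdot 18 = 6$)
$\left(F{\left(-11 \right)} + d{\left(-4 \right)}\right) - 227 = \left(0 + 6\right) - 227 = 6 - 227 = -221$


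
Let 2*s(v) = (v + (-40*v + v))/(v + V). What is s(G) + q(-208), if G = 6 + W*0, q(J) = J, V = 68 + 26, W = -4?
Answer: -10457/50 ≈ -209.14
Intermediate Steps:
V = 94
G = 6 (G = 6 - 4*0 = 6 + 0 = 6)
s(v) = -19*v/(94 + v) (s(v) = ((v + (-40*v + v))/(v + 94))/2 = ((v - 39*v)/(94 + v))/2 = ((-38*v)/(94 + v))/2 = (-38*v/(94 + v))/2 = -19*v/(94 + v))
s(G) + q(-208) = -19*6/(94 + 6) - 208 = -19*6/100 - 208 = -19*6*1/100 - 208 = -57/50 - 208 = -10457/50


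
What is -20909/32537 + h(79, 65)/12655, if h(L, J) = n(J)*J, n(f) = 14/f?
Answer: -264147877/411755735 ≈ -0.64152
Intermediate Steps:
h(L, J) = 14 (h(L, J) = (14/J)*J = 14)
-20909/32537 + h(79, 65)/12655 = -20909/32537 + 14/12655 = -264147877/411755735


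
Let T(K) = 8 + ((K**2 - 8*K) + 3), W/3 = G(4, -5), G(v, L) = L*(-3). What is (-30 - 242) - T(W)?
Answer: -1948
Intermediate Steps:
G(v, L) = -3*L
W = 45 (W = 3*(-3*(-5)) = 3*15 = 45)
T(K) = 11 + K**2 - 8*K (T(K) = 8 + (3 + K**2 - 8*K) = 11 + K**2 - 8*K)
(-30 - 242) - T(W) = (-30 - 242) - (11 + 45**2 - 8*45) = -272 - (11 + 2025 - 360) = -272 - 1*1676 = -272 - 1676 = -1948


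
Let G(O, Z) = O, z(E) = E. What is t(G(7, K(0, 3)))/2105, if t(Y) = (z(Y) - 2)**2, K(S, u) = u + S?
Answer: 5/421 ≈ 0.011876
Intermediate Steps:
K(S, u) = S + u
t(Y) = (-2 + Y)**2 (t(Y) = (Y - 2)**2 = (-2 + Y)**2)
t(G(7, K(0, 3)))/2105 = (-2 + 7)**2/2105 = 5**2*(1/2105) = 25*(1/2105) = 5/421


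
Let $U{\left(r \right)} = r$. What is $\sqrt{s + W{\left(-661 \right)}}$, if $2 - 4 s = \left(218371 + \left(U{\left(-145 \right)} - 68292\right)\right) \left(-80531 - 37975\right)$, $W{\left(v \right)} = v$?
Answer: $\frac{\sqrt{17768075962}}{2} \approx 66649.0$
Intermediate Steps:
$s = \frac{8884039303}{2}$ ($s = \frac{1}{2} - \frac{\left(218371 - 68437\right) \left(-80531 - 37975\right)}{4} = \frac{1}{2} - \frac{\left(218371 - 68437\right) \left(-118506\right)}{4} = \frac{1}{2} - \frac{149934 \left(-118506\right)}{4} = \frac{1}{2} - -4442019651 = \frac{1}{2} + 4442019651 = \frac{8884039303}{2} \approx 4.442 \cdot 10^{9}$)
$\sqrt{s + W{\left(-661 \right)}} = \sqrt{\frac{8884039303}{2} - 661} = \sqrt{\frac{8884037981}{2}} = \frac{\sqrt{17768075962}}{2}$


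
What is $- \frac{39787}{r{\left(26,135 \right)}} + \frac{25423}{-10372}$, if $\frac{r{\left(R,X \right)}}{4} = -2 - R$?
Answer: $\frac{102455847}{290416} \approx 352.79$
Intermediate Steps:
$r{\left(R,X \right)} = -8 - 4 R$ ($r{\left(R,X \right)} = 4 \left(-2 - R\right) = -8 - 4 R$)
$- \frac{39787}{r{\left(26,135 \right)}} + \frac{25423}{-10372} = - \frac{39787}{-8 - 104} + \frac{25423}{-10372} = - \frac{39787}{-8 - 104} + 25423 \left(- \frac{1}{10372}\right) = - \frac{39787}{-112} - \frac{25423}{10372} = \left(-39787\right) \left(- \frac{1}{112}\right) - \frac{25423}{10372} = \frac{39787}{112} - \frac{25423}{10372} = \frac{102455847}{290416}$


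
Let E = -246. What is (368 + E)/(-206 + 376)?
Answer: 61/85 ≈ 0.71765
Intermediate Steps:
(368 + E)/(-206 + 376) = (368 - 246)/(-206 + 376) = 122/170 = 122*(1/170) = 61/85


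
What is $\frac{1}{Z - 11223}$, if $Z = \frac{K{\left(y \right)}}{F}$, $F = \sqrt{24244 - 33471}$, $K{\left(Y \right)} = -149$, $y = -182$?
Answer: $- \frac{103554621}{1162193533684} - \frac{149 i \sqrt{9227}}{1162193533684} \approx -8.9103 \cdot 10^{-5} - 1.2315 \cdot 10^{-8} i$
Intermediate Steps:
$F = i \sqrt{9227}$ ($F = \sqrt{-9227} = i \sqrt{9227} \approx 96.057 i$)
$Z = \frac{149 i \sqrt{9227}}{9227}$ ($Z = - \frac{149}{i \sqrt{9227}} = - 149 \left(- \frac{i \sqrt{9227}}{9227}\right) = \frac{149 i \sqrt{9227}}{9227} \approx 1.5512 i$)
$\frac{1}{Z - 11223} = \frac{1}{\frac{149 i \sqrt{9227}}{9227} - 11223} = \frac{1}{-11223 + \frac{149 i \sqrt{9227}}{9227}}$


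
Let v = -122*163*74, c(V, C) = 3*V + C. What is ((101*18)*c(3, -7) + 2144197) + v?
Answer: 676269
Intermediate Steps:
c(V, C) = C + 3*V
v = -1471564 (v = -19886*74 = -1471564)
((101*18)*c(3, -7) + 2144197) + v = ((101*18)*(-7 + 3*3) + 2144197) - 1471564 = (1818*(-7 + 9) + 2144197) - 1471564 = (1818*2 + 2144197) - 1471564 = (3636 + 2144197) - 1471564 = 2147833 - 1471564 = 676269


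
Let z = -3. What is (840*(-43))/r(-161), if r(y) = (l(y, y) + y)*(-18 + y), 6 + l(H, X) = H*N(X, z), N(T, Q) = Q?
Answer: 9030/14141 ≈ 0.63857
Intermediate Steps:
l(H, X) = -6 - 3*H (l(H, X) = -6 + H*(-3) = -6 - 3*H)
r(y) = (-18 + y)*(-6 - 2*y) (r(y) = ((-6 - 3*y) + y)*(-18 + y) = (-6 - 2*y)*(-18 + y) = (-18 + y)*(-6 - 2*y))
(840*(-43))/r(-161) = (840*(-43))/(108 - 2*(-161)² + 30*(-161)) = -36120/(108 - 2*25921 - 4830) = -36120/(108 - 51842 - 4830) = -36120/(-56564) = -36120*(-1/56564) = 9030/14141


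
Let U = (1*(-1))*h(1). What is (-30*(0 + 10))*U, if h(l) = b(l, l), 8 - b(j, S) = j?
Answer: 2100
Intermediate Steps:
b(j, S) = 8 - j
h(l) = 8 - l
U = -7 (U = (1*(-1))*(8 - 1*1) = -(8 - 1) = -1*7 = -7)
(-30*(0 + 10))*U = -30*(0 + 10)*(-7) = -30*10*(-7) = -300*(-7) = 2100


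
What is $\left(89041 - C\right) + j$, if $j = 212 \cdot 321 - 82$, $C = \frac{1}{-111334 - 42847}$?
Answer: $\frac{24208112992}{154181} \approx 1.5701 \cdot 10^{5}$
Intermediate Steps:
$C = - \frac{1}{154181}$ ($C = \frac{1}{-154181} = - \frac{1}{154181} \approx -6.4859 \cdot 10^{-6}$)
$j = 67970$ ($j = 68052 - 82 = 67970$)
$\left(89041 - C\right) + j = \left(89041 - - \frac{1}{154181}\right) + 67970 = \left(89041 + \frac{1}{154181}\right) + 67970 = \frac{13728430422}{154181} + 67970 = \frac{24208112992}{154181}$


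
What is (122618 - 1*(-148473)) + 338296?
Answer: 609387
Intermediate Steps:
(122618 - 1*(-148473)) + 338296 = (122618 + 148473) + 338296 = 271091 + 338296 = 609387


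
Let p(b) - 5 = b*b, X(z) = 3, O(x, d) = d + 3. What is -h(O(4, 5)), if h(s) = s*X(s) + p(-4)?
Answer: -45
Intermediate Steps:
O(x, d) = 3 + d
p(b) = 5 + b**2 (p(b) = 5 + b*b = 5 + b**2)
h(s) = 21 + 3*s (h(s) = s*3 + (5 + (-4)**2) = 3*s + (5 + 16) = 3*s + 21 = 21 + 3*s)
-h(O(4, 5)) = -(21 + 3*(3 + 5)) = -(21 + 3*8) = -(21 + 24) = -1*45 = -45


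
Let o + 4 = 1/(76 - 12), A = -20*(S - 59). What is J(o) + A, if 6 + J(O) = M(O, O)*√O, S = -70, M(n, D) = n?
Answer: 2574 - 255*I*√255/512 ≈ 2574.0 - 7.9532*I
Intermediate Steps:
A = 2580 (A = -20*(-70 - 59) = -20*(-129) = 2580)
o = -255/64 (o = -4 + 1/(76 - 12) = -4 + 1/64 = -255/64 ≈ -3.9844)
J(O) = -6 + O^(3/2) (J(O) = -6 + O*√O = -6 + O^(3/2))
J(o) + A = (-6 + (-255/64)^(3/2)) + 2580 = (-6 - 255*I*√255/512) + 2580 = 2574 - 255*I*√255/512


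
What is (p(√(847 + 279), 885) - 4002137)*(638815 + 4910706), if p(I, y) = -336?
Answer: -22211807965433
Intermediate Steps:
(p(√(847 + 279), 885) - 4002137)*(638815 + 4910706) = (-336 - 4002137)*(638815 + 4910706) = -4002473*5549521 = -22211807965433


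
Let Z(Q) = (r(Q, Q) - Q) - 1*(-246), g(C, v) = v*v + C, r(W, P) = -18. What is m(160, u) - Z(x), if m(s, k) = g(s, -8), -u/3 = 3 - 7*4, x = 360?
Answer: 356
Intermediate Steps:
u = 75 (u = -3*(3 - 7*4) = -3*(3 - 28) = -3*(-25) = 75)
g(C, v) = C + v**2 (g(C, v) = v**2 + C = C + v**2)
m(s, k) = 64 + s (m(s, k) = s + (-8)**2 = s + 64 = 64 + s)
Z(Q) = 228 - Q (Z(Q) = (-18 - Q) - 1*(-246) = (-18 - Q) + 246 = 228 - Q)
m(160, u) - Z(x) = (64 + 160) - (228 - 1*360) = 224 - (228 - 360) = 224 - 1*(-132) = 224 + 132 = 356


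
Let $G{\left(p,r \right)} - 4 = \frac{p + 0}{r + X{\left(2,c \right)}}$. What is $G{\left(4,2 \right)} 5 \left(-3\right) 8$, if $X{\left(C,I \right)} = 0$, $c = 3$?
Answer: $-720$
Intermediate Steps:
$G{\left(p,r \right)} = 4 + \frac{p}{r}$ ($G{\left(p,r \right)} = 4 + \frac{p + 0}{r + 0} = 4 + \frac{p}{r}$)
$G{\left(4,2 \right)} 5 \left(-3\right) 8 = \left(4 + \frac{4}{2}\right) 5 \left(-3\right) 8 = \left(4 + 4 \cdot \frac{1}{2}\right) \left(-15\right) 8 = \left(4 + 2\right) \left(-15\right) 8 = 6 \left(-15\right) 8 = \left(-90\right) 8 = -720$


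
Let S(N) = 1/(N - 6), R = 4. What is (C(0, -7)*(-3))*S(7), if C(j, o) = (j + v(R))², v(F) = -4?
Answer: -48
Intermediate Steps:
C(j, o) = (-4 + j)² (C(j, o) = (j - 4)² = (-4 + j)²)
S(N) = 1/(-6 + N)
(C(0, -7)*(-3))*S(7) = ((-4 + 0)²*(-3))/(-6 + 7) = ((-4)²*(-3))/1 = (16*(-3))*1 = -48*1 = -48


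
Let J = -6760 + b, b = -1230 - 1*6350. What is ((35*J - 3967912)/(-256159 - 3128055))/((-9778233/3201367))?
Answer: -7154754316502/16545816506931 ≈ -0.43242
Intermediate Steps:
b = -7580 (b = -1230 - 6350 = -7580)
J = -14340 (J = -6760 - 7580 = -14340)
((35*J - 3967912)/(-256159 - 3128055))/((-9778233/3201367)) = ((35*(-14340) - 3967912)/(-256159 - 3128055))/((-9778233/3201367)) = ((-501900 - 3967912)/(-3384214))/((-9778233*1/3201367)) = (-4469812*(-1/3384214))/(-9778233/3201367) = (2234906/1692107)*(-3201367/9778233) = -7154754316502/16545816506931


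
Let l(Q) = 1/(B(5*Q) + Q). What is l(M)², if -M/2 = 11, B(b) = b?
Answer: 1/17424 ≈ 5.7392e-5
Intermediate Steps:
M = -22 (M = -2*11 = -22)
l(Q) = 1/(6*Q) (l(Q) = 1/(5*Q + Q) = 1/(6*Q))
l(M)² = ((⅙)/(-22))² = ((⅙)*(-1/22))² = (-1/132)² = 1/17424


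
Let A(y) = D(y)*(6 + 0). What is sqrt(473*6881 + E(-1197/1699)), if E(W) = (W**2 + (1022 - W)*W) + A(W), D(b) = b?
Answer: 7*sqrt(191693207221)/1699 ≈ 1803.9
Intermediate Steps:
A(y) = 6*y (A(y) = y*(6 + 0) = y*6 = 6*y)
E(W) = W**2 + 6*W + W*(1022 - W) (E(W) = (W**2 + (1022 - W)*W) + 6*W = (W**2 + W*(1022 - W)) + 6*W = W**2 + 6*W + W*(1022 - W))
sqrt(473*6881 + E(-1197/1699)) = sqrt(473*6881 + 1028*(-1197/1699)) = sqrt(3254713 + 1028*(-1197*1/1699)) = sqrt(3254713 + 1028*(-1197/1699)) = sqrt(3254713 - 1230516/1699) = sqrt(5528526871/1699) = 7*sqrt(191693207221)/1699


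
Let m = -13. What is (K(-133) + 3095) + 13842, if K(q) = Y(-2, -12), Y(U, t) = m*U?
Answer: 16963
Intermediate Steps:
Y(U, t) = -13*U
K(q) = 26 (K(q) = -13*(-2) = 26)
(K(-133) + 3095) + 13842 = (26 + 3095) + 13842 = 3121 + 13842 = 16963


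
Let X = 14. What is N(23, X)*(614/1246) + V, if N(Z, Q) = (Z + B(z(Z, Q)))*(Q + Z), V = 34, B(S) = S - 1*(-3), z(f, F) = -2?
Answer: 293798/623 ≈ 471.59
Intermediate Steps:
B(S) = 3 + S (B(S) = S + 3 = 3 + S)
N(Z, Q) = (1 + Z)*(Q + Z) (N(Z, Q) = (Z + (3 - 2))*(Q + Z) = (Z + 1)*(Q + Z) = (1 + Z)*(Q + Z))
N(23, X)*(614/1246) + V = (14 + 23 + 23**2 + 14*23)*(614/1246) + 34 = (14 + 23 + 529 + 322)*(614*(1/1246)) + 34 = 888*(307/623) + 34 = 272616/623 + 34 = 293798/623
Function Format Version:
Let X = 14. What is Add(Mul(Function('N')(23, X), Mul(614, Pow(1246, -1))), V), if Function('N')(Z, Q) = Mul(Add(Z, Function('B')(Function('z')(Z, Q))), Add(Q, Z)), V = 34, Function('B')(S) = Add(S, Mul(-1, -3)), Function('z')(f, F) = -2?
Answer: Rational(293798, 623) ≈ 471.59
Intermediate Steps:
Function('B')(S) = Add(3, S) (Function('B')(S) = Add(S, 3) = Add(3, S))
Function('N')(Z, Q) = Mul(Add(1, Z), Add(Q, Z)) (Function('N')(Z, Q) = Mul(Add(Z, Add(3, -2)), Add(Q, Z)) = Mul(Add(Z, 1), Add(Q, Z)) = Mul(Add(1, Z), Add(Q, Z)))
Add(Mul(Function('N')(23, X), Mul(614, Pow(1246, -1))), V) = Add(Mul(Add(14, 23, Pow(23, 2), Mul(14, 23)), Mul(614, Pow(1246, -1))), 34) = Add(Mul(Add(14, 23, 529, 322), Mul(614, Rational(1, 1246))), 34) = Add(Mul(888, Rational(307, 623)), 34) = Add(Rational(272616, 623), 34) = Rational(293798, 623)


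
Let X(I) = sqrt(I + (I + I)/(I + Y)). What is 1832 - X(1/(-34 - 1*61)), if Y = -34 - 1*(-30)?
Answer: 1832 - I*sqrt(6913245)/36195 ≈ 1832.0 - 0.072643*I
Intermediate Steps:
Y = -4 (Y = -34 + 30 = -4)
X(I) = sqrt(I + 2*I/(-4 + I)) (X(I) = sqrt(I + (I + I)/(I - 4)) = sqrt(I + (2*I)/(-4 + I)) = sqrt(I + 2*I/(-4 + I)))
1832 - X(1/(-34 - 1*61)) = 1832 - sqrt((-2 + 1/(-34 - 1*61))/((-34 - 1*61)*(-4 + 1/(-34 - 1*61)))) = 1832 - sqrt((-2 + 1/(-34 - 61))/((-34 - 61)*(-4 + 1/(-34 - 61)))) = 1832 - sqrt((-2 + 1/(-95))/((-95)*(-4 + 1/(-95)))) = 1832 - sqrt(-(-2 - 1/95)/(95*(-4 - 1/95))) = 1832 - sqrt(-1/95*(-191/95)/(-381/95)) = 1832 - sqrt(-1/95*(-95/381)*(-191/95)) = 1832 - sqrt(-191/36195) = 1832 - I*sqrt(6913245)/36195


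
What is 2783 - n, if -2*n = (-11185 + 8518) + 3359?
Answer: 3129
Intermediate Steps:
n = -346 (n = -((-11185 + 8518) + 3359)/2 = -(-2667 + 3359)/2 = -½*692 = -346)
2783 - n = 2783 - 1*(-346) = 2783 + 346 = 3129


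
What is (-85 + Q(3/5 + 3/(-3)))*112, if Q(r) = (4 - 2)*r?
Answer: -48048/5 ≈ -9609.6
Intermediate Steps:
Q(r) = 2*r
(-85 + Q(3/5 + 3/(-3)))*112 = (-85 + 2*(3/5 + 3/(-3)))*112 = (-85 + 2*(3*(1/5) + 3*(-1/3)))*112 = (-85 + 2*(3/5 - 1))*112 = (-85 + 2*(-2/5))*112 = (-85 - 4/5)*112 = -429/5*112 = -48048/5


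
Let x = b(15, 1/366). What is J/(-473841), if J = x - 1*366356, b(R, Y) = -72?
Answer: 366428/473841 ≈ 0.77331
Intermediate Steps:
x = -72
J = -366428 (J = -72 - 1*366356 = -72 - 366356 = -366428)
J/(-473841) = -366428/(-473841) = -366428*(-1/473841) = 366428/473841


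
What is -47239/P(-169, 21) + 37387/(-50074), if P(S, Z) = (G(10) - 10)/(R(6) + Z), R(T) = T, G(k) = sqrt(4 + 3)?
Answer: 212888952743/1552294 + 425151*sqrt(7)/31 ≈ 1.7343e+5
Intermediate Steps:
G(k) = sqrt(7)
P(S, Z) = (-10 + sqrt(7))/(6 + Z) (P(S, Z) = (sqrt(7) - 10)/(6 + Z) = (-10 + sqrt(7))/(6 + Z))
-47239/P(-169, 21) + 37387/(-50074) = -47239*(6 + 21)/(-10 + sqrt(7)) + 37387/(-50074) = -47239*27/(-10 + sqrt(7)) + 37387*(-1/50074) = -47239*27/(-10 + sqrt(7)) - 37387/50074 = -47239/(-10/27 + sqrt(7)/27) - 37387/50074 = -37387/50074 - 47239/(-10/27 + sqrt(7)/27)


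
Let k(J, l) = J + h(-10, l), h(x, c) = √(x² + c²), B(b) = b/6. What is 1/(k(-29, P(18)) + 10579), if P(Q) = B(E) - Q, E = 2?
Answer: 94950/1001718791 - 3*√3709/1001718791 ≈ 9.4605e-5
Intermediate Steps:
B(b) = b/6 (B(b) = b*(⅙) = b/6)
h(x, c) = √(c² + x²)
P(Q) = ⅓ - Q (P(Q) = (⅙)*2 - Q = ⅓ - Q)
k(J, l) = J + √(100 + l²) (k(J, l) = J + √(l² + (-10)²) = J + √(l² + 100) = J + √(100 + l²))
1/(k(-29, P(18)) + 10579) = 1/((-29 + √(100 + (⅓ - 1*18)²)) + 10579) = 1/((-29 + √(100 + (⅓ - 18)²)) + 10579) = 1/((-29 + √(100 + (-53/3)²)) + 10579) = 1/((-29 + √(100 + 2809/9)) + 10579) = 1/((-29 + √(3709/9)) + 10579) = 1/((-29 + √3709/3) + 10579) = 1/(10550 + √3709/3)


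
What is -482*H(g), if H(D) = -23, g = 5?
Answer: 11086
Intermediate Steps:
-482*H(g) = -482*(-23) = 11086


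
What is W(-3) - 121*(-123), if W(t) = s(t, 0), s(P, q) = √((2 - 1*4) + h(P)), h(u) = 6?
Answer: 14885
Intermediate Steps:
s(P, q) = 2 (s(P, q) = √((2 - 1*4) + 6) = √((2 - 4) + 6) = √(-2 + 6) = √4 = 2)
W(t) = 2
W(-3) - 121*(-123) = 2 - 121*(-123) = 2 + 14883 = 14885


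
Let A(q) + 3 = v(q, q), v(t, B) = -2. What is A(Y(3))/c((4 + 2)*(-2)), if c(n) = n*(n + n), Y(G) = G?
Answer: -5/288 ≈ -0.017361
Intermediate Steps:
A(q) = -5 (A(q) = -3 - 2 = -5)
c(n) = 2*n**2 (c(n) = n*(2*n) = 2*n**2)
A(Y(3))/c((4 + 2)*(-2)) = -5*1/(8*(4 + 2)**2) = -5/(2*(6*(-2))**2) = -5/(2*(-12)**2) = -5/(2*144) = -5/288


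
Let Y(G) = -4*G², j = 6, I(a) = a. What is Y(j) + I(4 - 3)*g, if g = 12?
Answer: -132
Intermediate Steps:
Y(j) + I(4 - 3)*g = -4*6² + (4 - 3)*12 = -4*36 + 1*12 = -144 + 12 = -132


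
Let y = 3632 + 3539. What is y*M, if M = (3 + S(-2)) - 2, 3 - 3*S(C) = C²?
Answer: 14342/3 ≈ 4780.7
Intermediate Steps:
S(C) = 1 - C²/3
y = 7171
M = ⅔ (M = (3 + (1 - ⅓*(-2)²)) - 2 = (3 + (1 - ⅓*4)) - 2 = (3 + (1 - 4/3)) - 2 = (3 - ⅓) - 2 = 8/3 - 2 = ⅔ ≈ 0.66667)
y*M = 7171*(⅔) = 14342/3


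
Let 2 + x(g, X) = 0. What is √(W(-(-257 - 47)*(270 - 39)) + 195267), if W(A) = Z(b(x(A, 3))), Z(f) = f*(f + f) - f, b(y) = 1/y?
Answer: 2*√48817 ≈ 441.89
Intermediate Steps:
x(g, X) = -2 (x(g, X) = -2 + 0 = -2)
Z(f) = -f + 2*f² (Z(f) = f*(2*f) - f = 2*f² - f = -f + 2*f²)
W(A) = 1 (W(A) = (-1 + 2/(-2))/(-2) = -(-1 + 2*(-½))/2 = -(-1 - 1)/2 = -½*(-2) = 1)
√(W(-(-257 - 47)*(270 - 39)) + 195267) = √(1 + 195267) = √195268 = 2*√48817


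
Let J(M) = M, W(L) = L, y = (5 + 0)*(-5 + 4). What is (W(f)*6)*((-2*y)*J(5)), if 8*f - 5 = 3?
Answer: 300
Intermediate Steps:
f = 1 (f = 5/8 + (⅛)*3 = 5/8 + 3/8 = 1)
y = -5 (y = 5*(-1) = -5)
(W(f)*6)*((-2*y)*J(5)) = (1*6)*(-2*(-5)*5) = 6*(10*5) = 6*50 = 300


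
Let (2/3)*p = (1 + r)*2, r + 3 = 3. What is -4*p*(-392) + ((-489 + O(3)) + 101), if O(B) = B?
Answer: 4319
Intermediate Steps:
r = 0 (r = -3 + 3 = 0)
p = 3 (p = 3*((1 + 0)*2)/2 = 3*(1*2)/2 = (3/2)*2 = 3)
-4*p*(-392) + ((-489 + O(3)) + 101) = -4*3*(-392) + ((-489 + 3) + 101) = -12*(-392) + (-486 + 101) = 4704 - 385 = 4319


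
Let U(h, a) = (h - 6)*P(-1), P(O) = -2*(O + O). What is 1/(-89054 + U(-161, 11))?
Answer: -1/89722 ≈ -1.1146e-5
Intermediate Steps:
P(O) = -4*O
U(h, a) = -24 + 4*h (U(h, a) = (h - 6)*(-4*(-1)) = (-6 + h)*4 = -24 + 4*h)
1/(-89054 + U(-161, 11)) = 1/(-89054 + (-24 + 4*(-161))) = 1/(-89054 + (-24 - 644)) = 1/(-89054 - 668) = 1/(-89722) = -1/89722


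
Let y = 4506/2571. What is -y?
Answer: -1502/857 ≈ -1.7526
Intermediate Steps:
y = 1502/857 (y = 4506*(1/2571) = 1502/857 ≈ 1.7526)
-y = -1*1502/857 = -1502/857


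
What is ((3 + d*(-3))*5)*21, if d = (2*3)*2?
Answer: -3465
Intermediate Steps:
d = 12 (d = 6*2 = 12)
((3 + d*(-3))*5)*21 = ((3 + 12*(-3))*5)*21 = ((3 - 36)*5)*21 = -33*5*21 = -165*21 = -3465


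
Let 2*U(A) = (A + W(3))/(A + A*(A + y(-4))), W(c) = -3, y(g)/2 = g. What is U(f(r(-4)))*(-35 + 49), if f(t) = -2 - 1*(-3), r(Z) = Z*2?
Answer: 7/3 ≈ 2.3333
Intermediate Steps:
y(g) = 2*g
r(Z) = 2*Z
f(t) = 1 (f(t) = -2 + 3 = 1)
U(A) = (-3 + A)/(2*(A + A*(-8 + A))) (U(A) = ((A - 3)/(A + A*(A + 2*(-4))))/2 = ((-3 + A)/(A + A*(A - 8)))/2 = ((-3 + A)/(A + A*(-8 + A)))/2 = (-3 + A)/(2*(A + A*(-8 + A))))
U(f(r(-4)))*(-35 + 49) = ((½)*(-3 + 1)/(1*(-7 + 1)))*(-35 + 49) = ((½)*1*(-2)/(-6))*14 = ((½)*1*(-⅙)*(-2))*14 = (⅙)*14 = 7/3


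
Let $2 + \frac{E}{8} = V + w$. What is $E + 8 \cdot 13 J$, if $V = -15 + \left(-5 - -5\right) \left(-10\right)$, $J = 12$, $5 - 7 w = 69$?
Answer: $\frac{7272}{7} \approx 1038.9$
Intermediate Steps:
$w = - \frac{64}{7}$ ($w = \frac{5}{7} - \frac{69}{7} = - \frac{64}{7} \approx -9.1429$)
$V = -15$ ($V = -15 + \left(-5 + 5\right) \left(-10\right) = -15 + 0 \left(-10\right) = -15 + 0 = -15$)
$E = - \frac{1464}{7}$ ($E = -16 + 8 \left(-15 - \frac{64}{7}\right) = -16 + 8 \left(- \frac{169}{7}\right) = -16 - \frac{1352}{7} = - \frac{1464}{7} \approx -209.14$)
$E + 8 \cdot 13 J = - \frac{1464}{7} + 8 \cdot 13 \cdot 12 = - \frac{1464}{7} + 104 \cdot 12 = - \frac{1464}{7} + 1248 = \frac{7272}{7}$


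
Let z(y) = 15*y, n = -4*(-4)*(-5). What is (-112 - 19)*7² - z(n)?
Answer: -5219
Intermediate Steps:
n = -80 (n = 16*(-5) = -80)
(-112 - 19)*7² - z(n) = (-112 - 19)*7² - 15*(-80) = -131*49 - 1*(-1200) = -6419 + 1200 = -5219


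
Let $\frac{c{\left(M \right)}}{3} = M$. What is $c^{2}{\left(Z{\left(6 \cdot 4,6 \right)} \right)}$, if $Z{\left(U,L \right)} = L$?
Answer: $324$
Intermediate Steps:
$c{\left(M \right)} = 3 M$
$c^{2}{\left(Z{\left(6 \cdot 4,6 \right)} \right)} = \left(3 \cdot 6\right)^{2} = 18^{2} = 324$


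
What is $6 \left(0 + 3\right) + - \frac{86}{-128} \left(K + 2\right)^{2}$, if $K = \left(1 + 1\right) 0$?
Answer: $\frac{331}{16} \approx 20.688$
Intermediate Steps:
$K = 0$ ($K = 2 \cdot 0 = 0$)
$6 \left(0 + 3\right) + - \frac{86}{-128} \left(K + 2\right)^{2} = 6 \left(0 + 3\right) + - \frac{86}{-128} \left(0 + 2\right)^{2} = 6 \cdot 3 + \left(-86\right) \left(- \frac{1}{128}\right) 2^{2} = 18 + \frac{43}{64} \cdot 4 = 18 + \frac{43}{16} = \frac{331}{16}$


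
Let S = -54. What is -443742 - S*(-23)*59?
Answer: -517020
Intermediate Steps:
-443742 - S*(-23)*59 = -443742 - (-54*(-23))*59 = -443742 - 1242*59 = -443742 - 1*73278 = -443742 - 73278 = -517020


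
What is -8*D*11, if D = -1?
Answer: 88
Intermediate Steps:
-8*D*11 = -8*(-1)*11 = 8*11 = 88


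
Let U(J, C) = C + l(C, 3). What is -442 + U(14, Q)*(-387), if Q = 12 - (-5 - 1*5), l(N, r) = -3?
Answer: -7795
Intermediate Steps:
Q = 22 (Q = 12 - (-5 - 5) = 12 - 1*(-10) = 12 + 10 = 22)
U(J, C) = -3 + C (U(J, C) = C - 3 = -3 + C)
-442 + U(14, Q)*(-387) = -442 + (-3 + 22)*(-387) = -442 + 19*(-387) = -442 - 7353 = -7795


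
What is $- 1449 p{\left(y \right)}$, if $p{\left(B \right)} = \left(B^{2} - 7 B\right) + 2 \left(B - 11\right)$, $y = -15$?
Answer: $-402822$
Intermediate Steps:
$p{\left(B \right)} = -22 + B^{2} - 5 B$ ($p{\left(B \right)} = \left(B^{2} - 7 B\right) + 2 \left(-11 + B\right) = \left(B^{2} - 7 B\right) + \left(-22 + 2 B\right) = -22 + B^{2} - 5 B$)
$- 1449 p{\left(y \right)} = - 1449 \left(-22 + \left(-15\right)^{2} - -75\right) = - 1449 \left(-22 + 225 + 75\right) = \left(-1449\right) 278 = -402822$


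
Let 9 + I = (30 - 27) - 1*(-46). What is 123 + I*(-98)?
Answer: -3797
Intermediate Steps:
I = 40 (I = -9 + ((30 - 27) - 1*(-46)) = -9 + (3 + 46) = -9 + 49 = 40)
123 + I*(-98) = 123 + 40*(-98) = 123 - 3920 = -3797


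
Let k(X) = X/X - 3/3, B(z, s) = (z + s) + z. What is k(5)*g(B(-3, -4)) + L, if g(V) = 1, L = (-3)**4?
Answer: 81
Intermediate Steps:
L = 81
B(z, s) = s + 2*z (B(z, s) = (s + z) + z = s + 2*z)
k(X) = 0 (k(X) = 1 - 3*1/3 = 1 - 1 = 0)
k(5)*g(B(-3, -4)) + L = 0*1 + 81 = 0 + 81 = 81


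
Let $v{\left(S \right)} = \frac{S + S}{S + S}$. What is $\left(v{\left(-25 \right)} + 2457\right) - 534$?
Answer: $1924$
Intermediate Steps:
$v{\left(S \right)} = 1$ ($v{\left(S \right)} = \frac{2 S}{2 S} = 2 S \frac{1}{2 S} = 1$)
$\left(v{\left(-25 \right)} + 2457\right) - 534 = \left(1 + 2457\right) - 534 = 2458 - 534 = 1924$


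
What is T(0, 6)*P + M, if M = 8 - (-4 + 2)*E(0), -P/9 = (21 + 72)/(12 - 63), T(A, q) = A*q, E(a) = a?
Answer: 8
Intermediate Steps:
P = 279/17 (P = -9*(21 + 72)/(12 - 63) = -837/(-51) = -837*(-1)/51 = -9*(-31/17) = 279/17 ≈ 16.412)
M = 8 (M = 8 - (-4 + 2)*0 = 8 - (-2)*0 = 8 - 1*0 = 8 + 0 = 8)
T(0, 6)*P + M = (0*6)*(279/17) + 8 = 0*(279/17) + 8 = 0 + 8 = 8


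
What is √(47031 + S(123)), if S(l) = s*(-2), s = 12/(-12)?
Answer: √47033 ≈ 216.87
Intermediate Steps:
s = -1 (s = 12*(-1/12) = -1)
S(l) = 2 (S(l) = -1*(-2) = 2)
√(47031 + S(123)) = √(47031 + 2) = √47033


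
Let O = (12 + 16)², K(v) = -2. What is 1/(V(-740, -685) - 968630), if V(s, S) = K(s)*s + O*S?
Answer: -1/1504190 ≈ -6.6481e-7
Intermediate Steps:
O = 784 (O = 28² = 784)
V(s, S) = -2*s + 784*S
1/(V(-740, -685) - 968630) = 1/((-2*(-740) + 784*(-685)) - 968630) = 1/((1480 - 537040) - 968630) = 1/(-535560 - 968630) = 1/(-1504190) = -1/1504190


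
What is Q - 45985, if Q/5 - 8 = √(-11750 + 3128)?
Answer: -45945 + 15*I*√958 ≈ -45945.0 + 464.27*I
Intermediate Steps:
Q = 40 + 15*I*√958 (Q = 40 + 5*√(-11750 + 3128) = 40 + 5*√(-8622) = 40 + 5*(3*I*√958) = 40 + 15*I*√958 ≈ 40.0 + 464.27*I)
Q - 45985 = (40 + 15*I*√958) - 45985 = -45945 + 15*I*√958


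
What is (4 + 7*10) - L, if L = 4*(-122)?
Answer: 562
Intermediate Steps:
L = -488
(4 + 7*10) - L = (4 + 7*10) - 1*(-488) = (4 + 70) + 488 = 74 + 488 = 562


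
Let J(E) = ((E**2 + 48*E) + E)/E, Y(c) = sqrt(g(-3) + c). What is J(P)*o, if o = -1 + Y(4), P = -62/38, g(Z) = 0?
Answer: 900/19 ≈ 47.368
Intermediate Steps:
P = -31/19 (P = -62*1/38 = -31/19 ≈ -1.6316)
Y(c) = sqrt(c) (Y(c) = sqrt(0 + c) = sqrt(c))
o = 1 (o = -1 + sqrt(4) = -1 + 2 = 1)
J(E) = (E**2 + 49*E)/E
J(P)*o = (49 - 31/19)*1 = (900/19)*1 = 900/19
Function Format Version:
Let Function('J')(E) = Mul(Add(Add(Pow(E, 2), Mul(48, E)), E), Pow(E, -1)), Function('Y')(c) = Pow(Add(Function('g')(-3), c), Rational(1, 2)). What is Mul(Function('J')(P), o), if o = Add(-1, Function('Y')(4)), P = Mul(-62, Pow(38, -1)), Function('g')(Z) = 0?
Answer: Rational(900, 19) ≈ 47.368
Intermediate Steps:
P = Rational(-31, 19) (P = Mul(-62, Rational(1, 38)) = Rational(-31, 19) ≈ -1.6316)
Function('Y')(c) = Pow(c, Rational(1, 2)) (Function('Y')(c) = Pow(Add(0, c), Rational(1, 2)) = Pow(c, Rational(1, 2)))
o = 1 (o = Add(-1, Pow(4, Rational(1, 2))) = Add(-1, 2) = 1)
Function('J')(E) = Mul(Pow(E, -1), Add(Pow(E, 2), Mul(49, E))) (Function('J')(E) = Mul(Add(Pow(E, 2), Mul(49, E)), Pow(E, -1)) = Mul(Pow(E, -1), Add(Pow(E, 2), Mul(49, E))))
Mul(Function('J')(P), o) = Mul(Add(49, Rational(-31, 19)), 1) = Mul(Rational(900, 19), 1) = Rational(900, 19)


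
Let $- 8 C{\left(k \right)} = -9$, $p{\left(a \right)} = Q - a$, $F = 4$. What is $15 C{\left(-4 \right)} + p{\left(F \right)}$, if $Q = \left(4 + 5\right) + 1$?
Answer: $\frac{183}{8} \approx 22.875$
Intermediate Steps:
$Q = 10$ ($Q = 9 + 1 = 10$)
$p{\left(a \right)} = 10 - a$
$C{\left(k \right)} = \frac{9}{8}$ ($C{\left(k \right)} = \left(- \frac{1}{8}\right) \left(-9\right) = \frac{9}{8}$)
$15 C{\left(-4 \right)} + p{\left(F \right)} = 15 \cdot \frac{9}{8} + \left(10 - 4\right) = \frac{135}{8} + \left(10 - 4\right) = \frac{135}{8} + 6 = \frac{183}{8}$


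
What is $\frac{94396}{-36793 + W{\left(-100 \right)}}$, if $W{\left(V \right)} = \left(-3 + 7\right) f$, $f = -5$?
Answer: $- \frac{94396}{36813} \approx -2.5642$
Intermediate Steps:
$W{\left(V \right)} = -20$ ($W{\left(V \right)} = \left(-3 + 7\right) \left(-5\right) = 4 \left(-5\right) = -20$)
$\frac{94396}{-36793 + W{\left(-100 \right)}} = \frac{94396}{-36793 - 20} = \frac{94396}{-36813} = 94396 \left(- \frac{1}{36813}\right) = - \frac{94396}{36813}$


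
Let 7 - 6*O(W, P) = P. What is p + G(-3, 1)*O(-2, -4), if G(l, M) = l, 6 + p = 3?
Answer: -17/2 ≈ -8.5000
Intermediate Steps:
p = -3 (p = -6 + 3 = -3)
O(W, P) = 7/6 - P/6
p + G(-3, 1)*O(-2, -4) = -3 - 3*(7/6 - ⅙*(-4)) = -3 - 3*(7/6 + ⅔) = -3 - 3*11/6 = -3 - 11/2 = -17/2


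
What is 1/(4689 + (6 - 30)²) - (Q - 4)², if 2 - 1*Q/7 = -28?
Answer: -223425539/5265 ≈ -42436.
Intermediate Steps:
Q = 210 (Q = 14 - 7*(-28) = 14 + 196 = 210)
1/(4689 + (6 - 30)²) - (Q - 4)² = 1/(4689 + (6 - 30)²) - (210 - 4)² = 1/(4689 + (-24)²) - 1*206² = 1/(4689 + 576) - 1*42436 = 1/5265 - 42436 = -223425539/5265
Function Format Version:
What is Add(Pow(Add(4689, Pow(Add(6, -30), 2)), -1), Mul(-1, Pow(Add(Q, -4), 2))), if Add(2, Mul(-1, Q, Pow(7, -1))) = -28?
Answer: Rational(-223425539, 5265) ≈ -42436.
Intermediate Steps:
Q = 210 (Q = Add(14, Mul(-7, -28)) = Add(14, 196) = 210)
Add(Pow(Add(4689, Pow(Add(6, -30), 2)), -1), Mul(-1, Pow(Add(Q, -4), 2))) = Add(Pow(Add(4689, Pow(Add(6, -30), 2)), -1), Mul(-1, Pow(Add(210, -4), 2))) = Add(Pow(Add(4689, Pow(-24, 2)), -1), Mul(-1, Pow(206, 2))) = Add(Pow(Add(4689, 576), -1), Mul(-1, 42436)) = Add(Pow(5265, -1), -42436) = Add(Rational(1, 5265), -42436) = Rational(-223425539, 5265)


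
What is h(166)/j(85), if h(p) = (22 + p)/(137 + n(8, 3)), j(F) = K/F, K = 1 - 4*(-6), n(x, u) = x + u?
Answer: 799/185 ≈ 4.3189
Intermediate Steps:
n(x, u) = u + x
K = 25 (K = 1 + 24 = 25)
j(F) = 25/F
h(p) = 11/74 + p/148 (h(p) = (22 + p)/(137 + (3 + 8)) = (22 + p)/(137 + 11) = (22 + p)/148 = (22 + p)*(1/148) = 11/74 + p/148)
h(166)/j(85) = (11/74 + (1/148)*166)/((25/85)) = (11/74 + 83/74)/((25*(1/85))) = 47/(37*(5/17)) = (47/37)*(17/5) = 799/185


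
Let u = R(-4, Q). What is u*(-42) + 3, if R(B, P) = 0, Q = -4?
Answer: 3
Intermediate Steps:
u = 0
u*(-42) + 3 = 0*(-42) + 3 = 0 + 3 = 3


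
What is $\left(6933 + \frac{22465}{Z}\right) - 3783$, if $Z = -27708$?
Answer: $\frac{87257735}{27708} \approx 3149.2$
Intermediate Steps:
$\left(6933 + \frac{22465}{Z}\right) - 3783 = \left(6933 + \frac{22465}{-27708}\right) - 3783 = \left(6933 + 22465 \left(- \frac{1}{27708}\right)\right) - 3783 = \left(6933 - \frac{22465}{27708}\right) - 3783 = \frac{192077099}{27708} - 3783 = \frac{87257735}{27708}$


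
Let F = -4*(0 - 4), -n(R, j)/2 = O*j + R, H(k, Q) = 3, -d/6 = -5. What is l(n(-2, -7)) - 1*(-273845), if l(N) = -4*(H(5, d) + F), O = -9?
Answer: 273769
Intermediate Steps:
d = 30 (d = -6*(-5) = 30)
n(R, j) = -2*R + 18*j (n(R, j) = -2*(-9*j + R) = -2*(R - 9*j) = -2*R + 18*j)
F = 16 (F = -4*(-4) = 16)
l(N) = -76 (l(N) = -4*(3 + 16) = -4*19 = -76)
l(n(-2, -7)) - 1*(-273845) = -76 - 1*(-273845) = -76 + 273845 = 273769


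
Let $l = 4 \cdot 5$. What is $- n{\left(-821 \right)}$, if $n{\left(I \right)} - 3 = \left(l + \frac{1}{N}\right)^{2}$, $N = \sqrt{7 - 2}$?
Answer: $- \frac{2016}{5} - 8 \sqrt{5} \approx -421.09$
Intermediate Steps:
$N = \sqrt{5} \approx 2.2361$
$l = 20$
$n{\left(I \right)} = 3 + \left(20 + \frac{\sqrt{5}}{5}\right)^{2}$ ($n{\left(I \right)} = 3 + \left(20 + \frac{1}{\sqrt{5}}\right)^{2} = 3 + \left(20 + \frac{\sqrt{5}}{5}\right)^{2}$)
$- n{\left(-821 \right)} = - (\frac{2016}{5} + 8 \sqrt{5}) = - \frac{2016}{5} - 8 \sqrt{5}$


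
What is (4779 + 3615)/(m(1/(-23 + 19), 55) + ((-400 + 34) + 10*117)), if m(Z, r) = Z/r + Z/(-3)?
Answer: 1385010/132673 ≈ 10.439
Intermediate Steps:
m(Z, r) = -Z/3 + Z/r (m(Z, r) = Z/r + Z*(-⅓) = Z/r - Z/3 = -Z/3 + Z/r)
(4779 + 3615)/(m(1/(-23 + 19), 55) + ((-400 + 34) + 10*117)) = (4779 + 3615)/((-1/(3*(-23 + 19)) + 1/((-23 + 19)*55)) + ((-400 + 34) + 10*117)) = 8394/((-⅓/(-4) + (1/55)/(-4)) + (-366 + 1170)) = 8394/((-⅓*(-¼) - ¼*1/55) + 804) = 8394/((1/12 - 1/220) + 804) = 8394/(13/165 + 804) = 8394/(132673/165) = 8394*(165/132673) = 1385010/132673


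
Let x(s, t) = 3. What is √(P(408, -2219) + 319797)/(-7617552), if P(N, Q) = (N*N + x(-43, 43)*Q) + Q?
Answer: -√477385/7617552 ≈ -9.0702e-5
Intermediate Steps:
P(N, Q) = N² + 4*Q (P(N, Q) = (N*N + 3*Q) + Q = (N² + 3*Q) + Q = N² + 4*Q)
√(P(408, -2219) + 319797)/(-7617552) = √((408² + 4*(-2219)) + 319797)/(-7617552) = √((166464 - 8876) + 319797)*(-1/7617552) = √(157588 + 319797)*(-1/7617552) = √477385*(-1/7617552) = -√477385/7617552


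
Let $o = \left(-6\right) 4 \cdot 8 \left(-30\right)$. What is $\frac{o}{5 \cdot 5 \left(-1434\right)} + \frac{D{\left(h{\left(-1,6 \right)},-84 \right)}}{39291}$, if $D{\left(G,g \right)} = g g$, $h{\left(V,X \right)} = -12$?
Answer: $\frac{42288}{2235845} \approx 0.018914$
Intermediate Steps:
$D{\left(G,g \right)} = g^{2}$
$o = 5760$ ($o = \left(-24\right) 8 \left(-30\right) = \left(-192\right) \left(-30\right) = 5760$)
$\frac{o}{5 \cdot 5 \left(-1434\right)} + \frac{D{\left(h{\left(-1,6 \right)},-84 \right)}}{39291} = \frac{5760}{5 \cdot 5 \left(-1434\right)} + \frac{\left(-84\right)^{2}}{39291} = \frac{5760}{25 \left(-1434\right)} + 7056 \cdot \frac{1}{39291} = \frac{5760}{-35850} + \frac{336}{1871} = 5760 \left(- \frac{1}{35850}\right) + \frac{336}{1871} = - \frac{192}{1195} + \frac{336}{1871} = \frac{42288}{2235845}$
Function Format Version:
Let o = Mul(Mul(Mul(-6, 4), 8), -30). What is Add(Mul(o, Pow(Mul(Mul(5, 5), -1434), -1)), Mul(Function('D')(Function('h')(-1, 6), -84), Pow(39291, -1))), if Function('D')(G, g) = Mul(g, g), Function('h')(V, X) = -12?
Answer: Rational(42288, 2235845) ≈ 0.018914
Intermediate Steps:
Function('D')(G, g) = Pow(g, 2)
o = 5760 (o = Mul(Mul(-24, 8), -30) = Mul(-192, -30) = 5760)
Add(Mul(o, Pow(Mul(Mul(5, 5), -1434), -1)), Mul(Function('D')(Function('h')(-1, 6), -84), Pow(39291, -1))) = Add(Mul(5760, Pow(Mul(Mul(5, 5), -1434), -1)), Mul(Pow(-84, 2), Pow(39291, -1))) = Add(Mul(5760, Pow(Mul(25, -1434), -1)), Mul(7056, Rational(1, 39291))) = Add(Mul(5760, Pow(-35850, -1)), Rational(336, 1871)) = Add(Mul(5760, Rational(-1, 35850)), Rational(336, 1871)) = Add(Rational(-192, 1195), Rational(336, 1871)) = Rational(42288, 2235845)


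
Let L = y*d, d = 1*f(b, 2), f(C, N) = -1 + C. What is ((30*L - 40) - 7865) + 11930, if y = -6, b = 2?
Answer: 3845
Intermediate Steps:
d = 1 (d = 1*(-1 + 2) = 1*1 = 1)
L = -6 (L = -6*1 = -6)
((30*L - 40) - 7865) + 11930 = ((30*(-6) - 40) - 7865) + 11930 = ((-180 - 40) - 7865) + 11930 = (-220 - 7865) + 11930 = -8085 + 11930 = 3845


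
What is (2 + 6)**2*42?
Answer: 2688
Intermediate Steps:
(2 + 6)**2*42 = 8**2*42 = 64*42 = 2688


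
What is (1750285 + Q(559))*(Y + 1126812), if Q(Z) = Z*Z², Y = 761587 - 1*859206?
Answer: 181577602198652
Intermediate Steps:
Y = -97619 (Y = 761587 - 859206 = -97619)
Q(Z) = Z³
(1750285 + Q(559))*(Y + 1126812) = (1750285 + 559³)*(-97619 + 1126812) = (1750285 + 174676879)*1029193 = 176427164*1029193 = 181577602198652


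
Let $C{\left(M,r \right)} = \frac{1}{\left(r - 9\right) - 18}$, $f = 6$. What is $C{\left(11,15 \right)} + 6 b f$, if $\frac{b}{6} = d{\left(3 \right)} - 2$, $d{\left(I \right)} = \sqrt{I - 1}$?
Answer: $- \frac{5185}{12} + 216 \sqrt{2} \approx -126.61$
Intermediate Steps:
$d{\left(I \right)} = \sqrt{-1 + I}$
$b = -12 + 6 \sqrt{2}$ ($b = 6 \left(\sqrt{-1 + 3} - 2\right) = 6 \left(\sqrt{2} - 2\right) = 6 \left(-2 + \sqrt{2}\right) = -12 + 6 \sqrt{2} \approx -3.5147$)
$C{\left(M,r \right)} = \frac{1}{-27 + r}$ ($C{\left(M,r \right)} = \frac{1}{\left(-9 + r\right) - 18} = \frac{1}{-27 + r}$)
$C{\left(11,15 \right)} + 6 b f = \frac{1}{-27 + 15} + 6 \left(-12 + 6 \sqrt{2}\right) 6 = \frac{1}{-12} + \left(-72 + 36 \sqrt{2}\right) 6 = - \frac{1}{12} - \left(432 - 216 \sqrt{2}\right) = - \frac{5185}{12} + 216 \sqrt{2}$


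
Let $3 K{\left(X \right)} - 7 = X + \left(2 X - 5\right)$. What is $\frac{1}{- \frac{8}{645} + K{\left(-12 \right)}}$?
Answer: $- \frac{645}{7318} \approx -0.088139$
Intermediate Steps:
$K{\left(X \right)} = \frac{2}{3} + X$ ($K{\left(X \right)} = \frac{7}{3} + \frac{X + \left(2 X - 5\right)}{3} = \frac{7}{3} + \frac{X + \left(-5 + 2 X\right)}{3} = \frac{7}{3} + \frac{-5 + 3 X}{3} = \frac{7}{3} + \left(- \frac{5}{3} + X\right) = \frac{2}{3} + X$)
$\frac{1}{- \frac{8}{645} + K{\left(-12 \right)}} = \frac{1}{- \frac{8}{645} + \left(\frac{2}{3} - 12\right)} = \frac{1}{\left(-8\right) \frac{1}{645} - \frac{34}{3}} = \frac{1}{- \frac{8}{645} - \frac{34}{3}} = \frac{1}{- \frac{7318}{645}} = - \frac{645}{7318}$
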